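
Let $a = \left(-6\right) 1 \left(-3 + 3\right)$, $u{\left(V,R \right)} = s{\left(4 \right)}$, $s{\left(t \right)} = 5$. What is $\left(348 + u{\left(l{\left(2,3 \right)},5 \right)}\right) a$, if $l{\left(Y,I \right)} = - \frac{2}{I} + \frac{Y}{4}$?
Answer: $0$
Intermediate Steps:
$l{\left(Y,I \right)} = - \frac{2}{I} + \frac{Y}{4}$ ($l{\left(Y,I \right)} = - \frac{2}{I} + Y \frac{1}{4} = - \frac{2}{I} + \frac{Y}{4}$)
$u{\left(V,R \right)} = 5$
$a = 0$ ($a = \left(-6\right) 0 = 0$)
$\left(348 + u{\left(l{\left(2,3 \right)},5 \right)}\right) a = \left(348 + 5\right) 0 = 353 \cdot 0 = 0$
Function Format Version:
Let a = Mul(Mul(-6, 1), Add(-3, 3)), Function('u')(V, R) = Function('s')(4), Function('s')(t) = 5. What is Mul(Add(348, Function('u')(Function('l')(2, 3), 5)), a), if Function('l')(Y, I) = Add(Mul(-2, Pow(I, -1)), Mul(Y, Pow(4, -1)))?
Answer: 0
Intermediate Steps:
Function('l')(Y, I) = Add(Mul(-2, Pow(I, -1)), Mul(Rational(1, 4), Y)) (Function('l')(Y, I) = Add(Mul(-2, Pow(I, -1)), Mul(Y, Rational(1, 4))) = Add(Mul(-2, Pow(I, -1)), Mul(Rational(1, 4), Y)))
Function('u')(V, R) = 5
a = 0 (a = Mul(-6, 0) = 0)
Mul(Add(348, Function('u')(Function('l')(2, 3), 5)), a) = Mul(Add(348, 5), 0) = Mul(353, 0) = 0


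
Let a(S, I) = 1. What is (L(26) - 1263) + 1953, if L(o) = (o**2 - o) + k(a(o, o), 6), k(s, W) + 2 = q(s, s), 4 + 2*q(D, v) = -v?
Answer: 2671/2 ≈ 1335.5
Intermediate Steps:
q(D, v) = -2 - v/2 (q(D, v) = -2 + (-v)/2 = -2 - v/2)
k(s, W) = -4 - s/2 (k(s, W) = -2 + (-2 - s/2) = -4 - s/2)
L(o) = -9/2 + o**2 - o (L(o) = (o**2 - o) + (-4 - 1/2*1) = (o**2 - o) + (-4 - 1/2) = (o**2 - o) - 9/2 = -9/2 + o**2 - o)
(L(26) - 1263) + 1953 = ((-9/2 + 26**2 - 1*26) - 1263) + 1953 = ((-9/2 + 676 - 26) - 1263) + 1953 = (1291/2 - 1263) + 1953 = -1235/2 + 1953 = 2671/2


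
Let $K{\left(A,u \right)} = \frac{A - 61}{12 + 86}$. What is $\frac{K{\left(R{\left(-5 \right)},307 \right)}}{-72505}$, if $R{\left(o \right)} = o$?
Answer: $\frac{33}{3552745} \approx 9.2886 \cdot 10^{-6}$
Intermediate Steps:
$K{\left(A,u \right)} = - \frac{61}{98} + \frac{A}{98}$ ($K{\left(A,u \right)} = \frac{-61 + A}{98} = \left(-61 + A\right) \frac{1}{98} = - \frac{61}{98} + \frac{A}{98}$)
$\frac{K{\left(R{\left(-5 \right)},307 \right)}}{-72505} = \frac{- \frac{61}{98} + \frac{1}{98} \left(-5\right)}{-72505} = \left(- \frac{61}{98} - \frac{5}{98}\right) \left(- \frac{1}{72505}\right) = \left(- \frac{33}{49}\right) \left(- \frac{1}{72505}\right) = \frac{33}{3552745}$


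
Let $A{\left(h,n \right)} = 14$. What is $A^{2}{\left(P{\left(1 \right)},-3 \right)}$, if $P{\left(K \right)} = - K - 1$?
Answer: $196$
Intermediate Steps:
$P{\left(K \right)} = -1 - K$
$A^{2}{\left(P{\left(1 \right)},-3 \right)} = 14^{2} = 196$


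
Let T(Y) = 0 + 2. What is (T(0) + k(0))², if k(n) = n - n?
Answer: 4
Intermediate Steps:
T(Y) = 2
k(n) = 0
(T(0) + k(0))² = (2 + 0)² = 2² = 4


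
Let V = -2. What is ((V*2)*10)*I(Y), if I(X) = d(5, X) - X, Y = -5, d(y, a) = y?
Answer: -400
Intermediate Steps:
I(X) = 5 - X
((V*2)*10)*I(Y) = (-2*2*10)*(5 - 1*(-5)) = (-4*10)*(5 + 5) = -40*10 = -400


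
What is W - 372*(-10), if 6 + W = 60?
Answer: 3774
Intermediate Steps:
W = 54 (W = -6 + 60 = 54)
W - 372*(-10) = 54 - 372*(-10) = 54 - 93*(-40) = 54 + 3720 = 3774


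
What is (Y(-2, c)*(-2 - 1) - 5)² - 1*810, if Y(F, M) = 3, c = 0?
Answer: -614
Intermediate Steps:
(Y(-2, c)*(-2 - 1) - 5)² - 1*810 = (3*(-2 - 1) - 5)² - 1*810 = (3*(-3) - 5)² - 810 = (-9 - 5)² - 810 = (-14)² - 810 = 196 - 810 = -614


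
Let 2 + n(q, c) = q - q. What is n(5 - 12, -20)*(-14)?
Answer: 28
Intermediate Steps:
n(q, c) = -2 (n(q, c) = -2 + (q - q) = -2 + 0 = -2)
n(5 - 12, -20)*(-14) = -2*(-14) = 28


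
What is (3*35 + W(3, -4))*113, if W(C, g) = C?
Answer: 12204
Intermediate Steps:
(3*35 + W(3, -4))*113 = (3*35 + 3)*113 = (105 + 3)*113 = 108*113 = 12204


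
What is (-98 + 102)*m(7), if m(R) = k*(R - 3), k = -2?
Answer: -32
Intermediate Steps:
m(R) = 6 - 2*R (m(R) = -2*(R - 3) = -2*(-3 + R) = 6 - 2*R)
(-98 + 102)*m(7) = (-98 + 102)*(6 - 2*7) = 4*(6 - 14) = 4*(-8) = -32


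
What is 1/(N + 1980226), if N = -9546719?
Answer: -1/7566493 ≈ -1.3216e-7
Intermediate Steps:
1/(N + 1980226) = 1/(-9546719 + 1980226) = 1/(-7566493) = -1/7566493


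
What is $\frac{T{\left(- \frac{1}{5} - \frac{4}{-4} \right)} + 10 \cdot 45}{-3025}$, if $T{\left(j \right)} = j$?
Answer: $- \frac{2254}{15125} \approx -0.14902$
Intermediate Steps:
$\frac{T{\left(- \frac{1}{5} - \frac{4}{-4} \right)} + 10 \cdot 45}{-3025} = \frac{\left(- \frac{1}{5} - \frac{4}{-4}\right) + 10 \cdot 45}{-3025} = \left(\left(\left(-1\right) \frac{1}{5} - -1\right) + 450\right) \left(- \frac{1}{3025}\right) = \left(\left(- \frac{1}{5} + 1\right) + 450\right) \left(- \frac{1}{3025}\right) = \left(\frac{4}{5} + 450\right) \left(- \frac{1}{3025}\right) = \frac{2254}{5} \left(- \frac{1}{3025}\right) = - \frac{2254}{15125}$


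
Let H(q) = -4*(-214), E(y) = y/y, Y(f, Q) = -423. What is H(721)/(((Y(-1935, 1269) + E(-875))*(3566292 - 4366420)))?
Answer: 107/42206752 ≈ 2.5351e-6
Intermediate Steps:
E(y) = 1
H(q) = 856
H(721)/(((Y(-1935, 1269) + E(-875))*(3566292 - 4366420))) = 856/(((-423 + 1)*(3566292 - 4366420))) = 856/((-422*(-800128))) = 856/337654016 = 856*(1/337654016) = 107/42206752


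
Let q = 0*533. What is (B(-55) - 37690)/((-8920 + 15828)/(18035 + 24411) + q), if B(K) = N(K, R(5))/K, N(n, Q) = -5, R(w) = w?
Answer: -8798822347/37994 ≈ -2.3158e+5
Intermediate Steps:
q = 0
B(K) = -5/K
(B(-55) - 37690)/((-8920 + 15828)/(18035 + 24411) + q) = (-5/(-55) - 37690)/((-8920 + 15828)/(18035 + 24411) + 0) = (-5*(-1/55) - 37690)/(6908/42446 + 0) = (1/11 - 37690)/(6908*(1/42446) + 0) = -414589/(11*(3454/21223 + 0)) = -414589/(11*3454/21223) = -414589/11*21223/3454 = -8798822347/37994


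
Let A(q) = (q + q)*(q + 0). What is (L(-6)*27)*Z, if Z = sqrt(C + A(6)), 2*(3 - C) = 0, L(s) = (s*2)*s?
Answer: 9720*sqrt(3) ≈ 16836.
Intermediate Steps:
L(s) = 2*s**2 (L(s) = (2*s)*s = 2*s**2)
A(q) = 2*q**2 (A(q) = (2*q)*q = 2*q**2)
C = 3 (C = 3 - 1/2*0 = 3 + 0 = 3)
Z = 5*sqrt(3) (Z = sqrt(3 + 2*6**2) = sqrt(3 + 2*36) = sqrt(3 + 72) = sqrt(75) = 5*sqrt(3) ≈ 8.6602)
(L(-6)*27)*Z = ((2*(-6)**2)*27)*(5*sqrt(3)) = ((2*36)*27)*(5*sqrt(3)) = (72*27)*(5*sqrt(3)) = 1944*(5*sqrt(3)) = 9720*sqrt(3)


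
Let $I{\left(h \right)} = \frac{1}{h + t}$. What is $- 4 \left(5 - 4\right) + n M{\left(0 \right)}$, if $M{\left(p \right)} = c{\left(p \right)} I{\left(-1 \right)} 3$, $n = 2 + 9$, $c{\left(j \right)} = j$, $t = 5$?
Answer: $-4$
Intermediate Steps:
$I{\left(h \right)} = \frac{1}{5 + h}$ ($I{\left(h \right)} = \frac{1}{h + 5} = \frac{1}{5 + h}$)
$n = 11$
$M{\left(p \right)} = \frac{3 p}{4}$ ($M{\left(p \right)} = \frac{p}{5 - 1} \cdot 3 = \frac{p}{4} \cdot 3 = \frac{3 p}{4}$)
$- 4 \left(5 - 4\right) + n M{\left(0 \right)} = - 4 \left(5 - 4\right) + 11 \cdot \frac{3}{4} \cdot 0 = \left(-4\right) 1 + 11 \cdot 0 = -4 + 0 = -4$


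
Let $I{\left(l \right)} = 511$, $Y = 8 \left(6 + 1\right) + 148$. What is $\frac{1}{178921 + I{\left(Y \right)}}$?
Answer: $\frac{1}{179432} \approx 5.5731 \cdot 10^{-6}$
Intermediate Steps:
$Y = 204$ ($Y = 8 \cdot 7 + 148 = 56 + 148 = 204$)
$\frac{1}{178921 + I{\left(Y \right)}} = \frac{1}{178921 + 511} = \frac{1}{179432}$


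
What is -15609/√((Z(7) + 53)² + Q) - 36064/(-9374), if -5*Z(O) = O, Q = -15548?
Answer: 18032/4687 + 78045*I*√80534/161068 ≈ 3.8472 + 137.51*I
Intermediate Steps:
Z(O) = -O/5
-15609/√((Z(7) + 53)² + Q) - 36064/(-9374) = -15609/√((-⅕*7 + 53)² - 15548) - 36064/(-9374) = -15609/√((-7/5 + 53)² - 15548) - 36064*(-1/9374) = -15609/√((258/5)² - 15548) + 18032/4687 = -15609/√(66564/25 - 15548) + 18032/4687 = -15609*(-5*I*√80534/161068) + 18032/4687 = -(-78045)*I*√80534/161068 + 18032/4687 = 78045*I*√80534/161068 + 18032/4687 = 18032/4687 + 78045*I*√80534/161068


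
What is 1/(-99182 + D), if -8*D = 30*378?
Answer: -2/201199 ≈ -9.9404e-6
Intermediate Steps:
D = -2835/2 (D = -15*378/4 = -1/8*11340 = -2835/2 ≈ -1417.5)
1/(-99182 + D) = 1/(-99182 - 2835/2) = 1/(-201199/2) = -2/201199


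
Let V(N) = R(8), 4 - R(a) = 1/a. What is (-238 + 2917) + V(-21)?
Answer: 21463/8 ≈ 2682.9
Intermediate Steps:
R(a) = 4 - 1/a
V(N) = 31/8 (V(N) = 4 - 1/8 = 4 - 1*⅛ = 4 - ⅛ = 31/8)
(-238 + 2917) + V(-21) = (-238 + 2917) + 31/8 = 2679 + 31/8 = 21463/8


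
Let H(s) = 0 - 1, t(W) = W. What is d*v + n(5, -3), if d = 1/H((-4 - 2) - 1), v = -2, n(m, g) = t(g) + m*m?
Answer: 24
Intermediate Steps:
n(m, g) = g + m² (n(m, g) = g + m*m = g + m²)
H(s) = -1
d = -1 (d = 1/(-1) = -1)
d*v + n(5, -3) = -1*(-2) + (-3 + 5²) = 2 + (-3 + 25) = 2 + 22 = 24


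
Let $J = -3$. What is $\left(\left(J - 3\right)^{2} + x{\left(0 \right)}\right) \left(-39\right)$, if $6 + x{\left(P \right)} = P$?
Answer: $-1170$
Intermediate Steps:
$x{\left(P \right)} = -6 + P$
$\left(\left(J - 3\right)^{2} + x{\left(0 \right)}\right) \left(-39\right) = \left(\left(-3 - 3\right)^{2} + \left(-6 + 0\right)\right) \left(-39\right) = \left(\left(-6\right)^{2} - 6\right) \left(-39\right) = \left(36 - 6\right) \left(-39\right) = 30 \left(-39\right) = -1170$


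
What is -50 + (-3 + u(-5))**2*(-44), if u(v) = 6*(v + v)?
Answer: -174686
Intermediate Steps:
u(v) = 12*v (u(v) = 6*(2*v) = 12*v)
-50 + (-3 + u(-5))**2*(-44) = -50 + (-3 + 12*(-5))**2*(-44) = -50 + (-3 - 60)**2*(-44) = -50 + (-63)**2*(-44) = -50 + 3969*(-44) = -50 - 174636 = -174686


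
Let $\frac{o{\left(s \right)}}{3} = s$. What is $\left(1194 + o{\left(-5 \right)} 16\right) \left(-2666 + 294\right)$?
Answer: $-2262888$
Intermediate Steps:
$o{\left(s \right)} = 3 s$
$\left(1194 + o{\left(-5 \right)} 16\right) \left(-2666 + 294\right) = \left(1194 + 3 \left(-5\right) 16\right) \left(-2666 + 294\right) = \left(1194 - 240\right) \left(-2372\right) = 954 \left(-2372\right) = -2262888$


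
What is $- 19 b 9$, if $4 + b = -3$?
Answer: $1197$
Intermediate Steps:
$b = -7$ ($b = -4 - 3 = -7$)
$- 19 b 9 = \left(-19\right) \left(-7\right) 9 = 133 \cdot 9 = 1197$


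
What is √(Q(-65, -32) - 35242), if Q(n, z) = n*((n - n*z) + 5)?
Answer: √103858 ≈ 322.27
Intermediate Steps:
Q(n, z) = n*(5 + n - n*z) (Q(n, z) = n*((n - n*z) + 5) = n*(5 + n - n*z))
√(Q(-65, -32) - 35242) = √(-65*(5 - 65 - 1*(-65)*(-32)) - 35242) = √(-65*(5 - 65 - 2080) - 35242) = √(-65*(-2140) - 35242) = √(139100 - 35242) = √103858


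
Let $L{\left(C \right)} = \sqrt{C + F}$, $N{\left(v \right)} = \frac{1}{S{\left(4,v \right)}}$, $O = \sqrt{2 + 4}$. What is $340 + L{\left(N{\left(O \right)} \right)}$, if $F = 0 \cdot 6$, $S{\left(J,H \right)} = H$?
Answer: $340 + \frac{6^{\frac{3}{4}}}{6} \approx 340.64$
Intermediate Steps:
$O = \sqrt{6} \approx 2.4495$
$F = 0$
$N{\left(v \right)} = \frac{1}{v}$
$L{\left(C \right)} = \sqrt{C}$ ($L{\left(C \right)} = \sqrt{C + 0} = \sqrt{C}$)
$340 + L{\left(N{\left(O \right)} \right)} = 340 + \sqrt{\frac{1}{\sqrt{6}}} = 340 + \sqrt{\frac{\sqrt{6}}{6}} = 340 + \frac{6^{\frac{3}{4}}}{6}$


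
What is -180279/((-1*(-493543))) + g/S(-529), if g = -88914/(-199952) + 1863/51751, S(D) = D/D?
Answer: 294678572555481/2553521387048968 ≈ 0.11540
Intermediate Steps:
S(D) = 1
g = 2486949495/5173857976 (g = -88914*(-1/199952) + 1863*(1/51751) = 44457/99976 + 1863/51751 = 2486949495/5173857976 ≈ 0.48068)
-180279/((-1*(-493543))) + g/S(-529) = -180279/((-1*(-493543))) + (2486949495/5173857976)/1 = -180279/493543 + (2486949495/5173857976)*1 = -180279*1/493543 + 2486949495/5173857976 = -180279/493543 + 2486949495/5173857976 = 294678572555481/2553521387048968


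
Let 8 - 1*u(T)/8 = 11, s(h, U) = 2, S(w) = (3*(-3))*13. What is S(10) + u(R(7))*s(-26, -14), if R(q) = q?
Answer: -165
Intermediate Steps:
S(w) = -117 (S(w) = -9*13 = -117)
u(T) = -24 (u(T) = 64 - 8*11 = 64 - 88 = -24)
S(10) + u(R(7))*s(-26, -14) = -117 - 24*2 = -117 - 48 = -165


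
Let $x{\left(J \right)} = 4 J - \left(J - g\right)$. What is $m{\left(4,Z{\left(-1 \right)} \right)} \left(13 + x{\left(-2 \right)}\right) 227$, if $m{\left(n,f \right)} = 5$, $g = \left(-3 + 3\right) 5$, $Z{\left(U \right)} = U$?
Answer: $7945$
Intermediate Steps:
$g = 0$ ($g = 0 \cdot 5 = 0$)
$x{\left(J \right)} = 3 J$ ($x{\left(J \right)} = 4 J + \left(0 - J\right) = 4 J - J = 3 J$)
$m{\left(4,Z{\left(-1 \right)} \right)} \left(13 + x{\left(-2 \right)}\right) 227 = 5 \left(13 + 3 \left(-2\right)\right) 227 = 5 \left(13 - 6\right) 227 = 5 \cdot 7 \cdot 227 = 35 \cdot 227 = 7945$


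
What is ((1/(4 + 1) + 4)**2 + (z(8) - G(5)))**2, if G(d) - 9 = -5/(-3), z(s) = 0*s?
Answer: 273529/5625 ≈ 48.627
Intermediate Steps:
z(s) = 0
G(d) = 32/3 (G(d) = 9 - 5/(-3) = 9 - 5*(-1/3) = 9 + 5/3 = 32/3)
((1/(4 + 1) + 4)**2 + (z(8) - G(5)))**2 = ((1/(4 + 1) + 4)**2 + (0 - 1*32/3))**2 = ((1/5 + 4)**2 + (0 - 32/3))**2 = ((1/5 + 4)**2 - 32/3)**2 = ((21/5)**2 - 32/3)**2 = (441/25 - 32/3)**2 = (523/75)**2 = 273529/5625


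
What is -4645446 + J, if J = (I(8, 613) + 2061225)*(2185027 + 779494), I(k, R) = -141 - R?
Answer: 6108304903945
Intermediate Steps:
J = 6108309549391 (J = ((-141 - 1*613) + 2061225)*(2185027 + 779494) = ((-141 - 613) + 2061225)*2964521 = (-754 + 2061225)*2964521 = 2060471*2964521 = 6108309549391)
-4645446 + J = -4645446 + 6108309549391 = 6108304903945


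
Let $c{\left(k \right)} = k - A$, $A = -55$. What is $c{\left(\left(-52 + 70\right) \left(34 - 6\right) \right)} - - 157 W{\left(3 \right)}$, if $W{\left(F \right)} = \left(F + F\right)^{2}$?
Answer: $6211$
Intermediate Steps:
$W{\left(F \right)} = 4 F^{2}$ ($W{\left(F \right)} = \left(2 F\right)^{2} = 4 F^{2}$)
$c{\left(k \right)} = 55 + k$ ($c{\left(k \right)} = k - -55 = k + 55 = 55 + k$)
$c{\left(\left(-52 + 70\right) \left(34 - 6\right) \right)} - - 157 W{\left(3 \right)} = \left(55 + \left(-52 + 70\right) \left(34 - 6\right)\right) - - 157 \cdot 4 \cdot 3^{2} = \left(55 + 18 \cdot 28\right) - - 157 \cdot 4 \cdot 9 = \left(55 + 504\right) - \left(-157\right) 36 = 559 - -5652 = 559 + 5652 = 6211$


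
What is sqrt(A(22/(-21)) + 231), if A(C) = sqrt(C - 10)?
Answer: sqrt(101871 + 42*I*sqrt(1218))/21 ≈ 15.199 + 0.10934*I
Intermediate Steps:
A(C) = sqrt(-10 + C)
sqrt(A(22/(-21)) + 231) = sqrt(sqrt(-10 + 22/(-21)) + 231) = sqrt(sqrt(-10 + 22*(-1/21)) + 231) = sqrt(sqrt(-10 - 22/21) + 231) = sqrt(sqrt(-232/21) + 231) = sqrt(2*I*sqrt(1218)/21 + 231) = sqrt(231 + 2*I*sqrt(1218)/21)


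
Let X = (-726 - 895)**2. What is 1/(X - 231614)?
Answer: 1/2396027 ≈ 4.1736e-7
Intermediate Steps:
X = 2627641 (X = (-1621)**2 = 2627641)
1/(X - 231614) = 1/(2627641 - 231614) = 1/2396027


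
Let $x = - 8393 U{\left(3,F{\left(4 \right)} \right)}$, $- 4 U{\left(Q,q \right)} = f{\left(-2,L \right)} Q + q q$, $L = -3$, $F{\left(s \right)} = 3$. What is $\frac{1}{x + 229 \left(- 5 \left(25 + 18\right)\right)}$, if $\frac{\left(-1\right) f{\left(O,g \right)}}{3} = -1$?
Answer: $- \frac{2}{22933} \approx -8.7211 \cdot 10^{-5}$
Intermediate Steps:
$f{\left(O,g \right)} = 3$ ($f{\left(O,g \right)} = \left(-3\right) \left(-1\right) = 3$)
$U{\left(Q,q \right)} = - \frac{3 Q}{4} - \frac{q^{2}}{4}$ ($U{\left(Q,q \right)} = - \frac{3 Q + q q}{4} = - \frac{3 Q + q^{2}}{4} = - \frac{q^{2} + 3 Q}{4} = - \frac{3 Q}{4} - \frac{q^{2}}{4}$)
$x = \frac{75537}{2}$ ($x = - 8393 \left(\left(- \frac{3}{4}\right) 3 - \frac{3^{2}}{4}\right) = - 8393 \left(- \frac{9}{4} - \frac{9}{4}\right) = \left(-8393\right) \left(- \frac{9}{2}\right) = \frac{75537}{2} \approx 37769.0$)
$\frac{1}{x + 229 \left(- 5 \left(25 + 18\right)\right)} = \frac{1}{\frac{75537}{2} + 229 \left(- 5 \left(25 + 18\right)\right)} = \frac{1}{\frac{75537}{2} + 229 \left(\left(-5\right) 43\right)} = \frac{1}{\frac{75537}{2} + 229 \left(-215\right)} = \frac{1}{\frac{75537}{2} - 49235} = \frac{1}{- \frac{22933}{2}} = - \frac{2}{22933}$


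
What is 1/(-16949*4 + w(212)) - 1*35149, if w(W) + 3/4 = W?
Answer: -9502145515/270339 ≈ -35149.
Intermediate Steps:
w(W) = -¾ + W
1/(-16949*4 + w(212)) - 1*35149 = 1/(-16949*4 + (-¾ + 212)) - 1*35149 = 1/(-67796 + 845/4) - 35149 = 1/(-270339/4) - 35149 = -4/270339 - 35149 = -9502145515/270339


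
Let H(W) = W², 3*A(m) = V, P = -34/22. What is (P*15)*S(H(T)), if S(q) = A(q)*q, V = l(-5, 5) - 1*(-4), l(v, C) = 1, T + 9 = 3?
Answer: -15300/11 ≈ -1390.9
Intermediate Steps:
T = -6 (T = -9 + 3 = -6)
P = -17/11 (P = -34*1/22 = -17/11 ≈ -1.5455)
V = 5 (V = 1 - 1*(-4) = 1 + 4 = 5)
A(m) = 5/3 (A(m) = (⅓)*5 = 5/3)
S(q) = 5*q/3
(P*15)*S(H(T)) = (-17/11*15)*((5/3)*(-6)²) = -425*36/11 = -255/11*60 = -15300/11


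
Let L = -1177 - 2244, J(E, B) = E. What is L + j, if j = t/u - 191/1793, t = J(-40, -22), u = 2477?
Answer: -15194098708/4441261 ≈ -3421.1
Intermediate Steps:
t = -40
j = -544827/4441261 (j = -40/2477 - 191/1793 = -544827/4441261 ≈ -0.12267)
L = -3421
L + j = -3421 - 544827/4441261 = -15194098708/4441261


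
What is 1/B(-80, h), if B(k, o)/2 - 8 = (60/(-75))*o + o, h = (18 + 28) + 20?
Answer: 5/212 ≈ 0.023585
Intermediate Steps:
h = 66 (h = 46 + 20 = 66)
B(k, o) = 16 + 2*o/5 (B(k, o) = 16 + 2*((60/(-75))*o + o) = 16 + 2*((60*(-1/75))*o + o) = 16 + 2*(-4*o/5 + o) = 16 + 2*(o/5) = 16 + 2*o/5)
1/B(-80, h) = 1/(16 + (⅖)*66) = 1/(16 + 132/5) = 1/(212/5) = 5/212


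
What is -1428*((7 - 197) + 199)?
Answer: -12852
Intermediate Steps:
-1428*((7 - 197) + 199) = -1428*(-190 + 199) = -1428*9 = -12852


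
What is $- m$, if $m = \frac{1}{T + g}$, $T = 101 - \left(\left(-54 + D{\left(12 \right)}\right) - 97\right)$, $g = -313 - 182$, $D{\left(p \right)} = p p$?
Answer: $\frac{1}{387} \approx 0.002584$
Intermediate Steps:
$D{\left(p \right)} = p^{2}$
$g = -495$
$T = 108$ ($T = 101 - \left(\left(-54 + 12^{2}\right) - 97\right) = 101 - \left(\left(-54 + 144\right) - 97\right) = 101 - \left(90 - 97\right) = 101 - -7 = 101 + 7 = 108$)
$m = - \frac{1}{387}$ ($m = \frac{1}{108 - 495} = \frac{1}{-387} = - \frac{1}{387} \approx -0.002584$)
$- m = \left(-1\right) \left(- \frac{1}{387}\right) = \frac{1}{387}$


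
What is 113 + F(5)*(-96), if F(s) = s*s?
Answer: -2287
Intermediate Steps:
F(s) = s²
113 + F(5)*(-96) = 113 + 5²*(-96) = 113 + 25*(-96) = 113 - 2400 = -2287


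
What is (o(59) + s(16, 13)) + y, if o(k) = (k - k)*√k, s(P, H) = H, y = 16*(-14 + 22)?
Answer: 141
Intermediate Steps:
y = 128 (y = 16*8 = 128)
o(k) = 0 (o(k) = 0*√k = 0)
(o(59) + s(16, 13)) + y = (0 + 13) + 128 = 13 + 128 = 141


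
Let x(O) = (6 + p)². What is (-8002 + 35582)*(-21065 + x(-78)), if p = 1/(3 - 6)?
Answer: -5220783680/9 ≈ -5.8009e+8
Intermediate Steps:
p = -⅓ (p = 1/(-3) = -⅓ ≈ -0.33333)
x(O) = 289/9 (x(O) = (6 - ⅓)² = (17/3)² = 289/9)
(-8002 + 35582)*(-21065 + x(-78)) = (-8002 + 35582)*(-21065 + 289/9) = 27580*(-189296/9) = -5220783680/9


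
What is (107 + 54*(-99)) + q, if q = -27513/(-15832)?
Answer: -82916335/15832 ≈ -5237.3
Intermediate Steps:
q = 27513/15832 (q = -27513*(-1/15832) = 27513/15832 ≈ 1.7378)
(107 + 54*(-99)) + q = (107 + 54*(-99)) + 27513/15832 = (107 - 5346) + 27513/15832 = -5239 + 27513/15832 = -82916335/15832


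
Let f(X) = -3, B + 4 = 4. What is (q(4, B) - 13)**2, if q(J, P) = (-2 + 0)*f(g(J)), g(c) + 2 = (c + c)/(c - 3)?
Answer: 49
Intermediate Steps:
B = 0 (B = -4 + 4 = 0)
g(c) = -2 + 2*c/(-3 + c) (g(c) = -2 + (c + c)/(c - 3) = -2 + (2*c)/(-3 + c) = -2 + 2*c/(-3 + c))
q(J, P) = 6 (q(J, P) = (-2 + 0)*(-3) = -2*(-3) = 6)
(q(4, B) - 13)**2 = (6 - 13)**2 = (-7)**2 = 49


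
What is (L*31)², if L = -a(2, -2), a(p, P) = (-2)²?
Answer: 15376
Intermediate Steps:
a(p, P) = 4
L = -4 (L = -1*4 = -4)
(L*31)² = (-4*31)² = (-124)² = 15376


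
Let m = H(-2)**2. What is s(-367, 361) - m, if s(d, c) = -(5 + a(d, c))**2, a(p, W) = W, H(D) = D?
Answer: -133960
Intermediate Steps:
m = 4 (m = (-2)**2 = 4)
s(d, c) = -(5 + c)**2
s(-367, 361) - m = -(5 + 361)**2 - 1*4 = -1*366**2 - 4 = -1*133956 - 4 = -133956 - 4 = -133960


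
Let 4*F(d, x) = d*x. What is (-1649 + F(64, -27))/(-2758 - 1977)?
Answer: 2081/4735 ≈ 0.43949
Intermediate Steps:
F(d, x) = d*x/4 (F(d, x) = (d*x)/4 = d*x/4)
(-1649 + F(64, -27))/(-2758 - 1977) = (-1649 + (¼)*64*(-27))/(-2758 - 1977) = (-1649 - 432)/(-4735) = -2081*(-1/4735) = 2081/4735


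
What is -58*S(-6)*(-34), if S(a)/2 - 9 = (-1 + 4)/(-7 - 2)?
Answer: 102544/3 ≈ 34181.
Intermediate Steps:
S(a) = 52/3 (S(a) = 18 + 2*((-1 + 4)/(-7 - 2)) = 18 + 2*(3/(-9)) = 18 + 2*(3*(-1/9)) = 18 + 2*(-1/3) = 18 - 2/3 = 52/3)
-58*S(-6)*(-34) = -58*52/3*(-34) = -3016/3*(-34) = 102544/3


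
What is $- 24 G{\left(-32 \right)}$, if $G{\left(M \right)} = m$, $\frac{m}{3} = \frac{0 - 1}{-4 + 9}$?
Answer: $\frac{72}{5} \approx 14.4$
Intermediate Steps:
$m = - \frac{3}{5}$ ($m = 3 \frac{0 - 1}{-4 + 9} = 3 \left(- \frac{1}{5}\right) = - \frac{3}{5} \approx -0.6$)
$G{\left(M \right)} = - \frac{3}{5}$
$- 24 G{\left(-32 \right)} = \left(-24\right) \left(- \frac{3}{5}\right) = \frac{72}{5}$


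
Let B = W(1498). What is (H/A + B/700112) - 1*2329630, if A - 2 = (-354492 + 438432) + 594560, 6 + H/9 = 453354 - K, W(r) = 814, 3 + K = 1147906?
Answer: -276660609897776983/118756848056 ≈ -2.3296e+6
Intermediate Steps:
K = 1147903 (K = -3 + 1147906 = 1147903)
H = -6250995 (H = -54 + 9*(453354 - 1*1147903) = -54 + 9*(453354 - 1147903) = -54 + 9*(-694549) = -54 - 6250941 = -6250995)
A = 678502 (A = 2 + ((-354492 + 438432) + 594560) = 2 + (83940 + 594560) = 2 + 678500 = 678502)
B = 814
(H/A + B/700112) - 1*2329630 = (-6250995/678502 + 814/700112) - 1*2329630 = (-6250995*1/678502 + 814*(1/700112)) - 2329630 = (-6250995/678502 + 407/350056) - 2329630 = -1093961077703/118756848056 - 2329630 = -276660609897776983/118756848056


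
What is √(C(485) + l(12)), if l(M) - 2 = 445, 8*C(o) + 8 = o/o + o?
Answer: √2027/2 ≈ 22.511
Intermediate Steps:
C(o) = -7/8 + o/8 (C(o) = -1 + (o/o + o)/8 = -1 + (1 + o)/8 = -1 + (⅛ + o/8) = -7/8 + o/8)
l(M) = 447 (l(M) = 2 + 445 = 447)
√(C(485) + l(12)) = √((-7/8 + (⅛)*485) + 447) = √((-7/8 + 485/8) + 447) = √(239/4 + 447) = √(2027/4) = √2027/2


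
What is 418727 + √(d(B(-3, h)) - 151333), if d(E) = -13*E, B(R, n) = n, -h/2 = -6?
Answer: 418727 + I*√151489 ≈ 4.1873e+5 + 389.22*I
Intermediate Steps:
h = 12 (h = -2*(-6) = 12)
418727 + √(d(B(-3, h)) - 151333) = 418727 + √(-13*12 - 151333) = 418727 + √(-156 - 151333) = 418727 + √(-151489) = 418727 + I*√151489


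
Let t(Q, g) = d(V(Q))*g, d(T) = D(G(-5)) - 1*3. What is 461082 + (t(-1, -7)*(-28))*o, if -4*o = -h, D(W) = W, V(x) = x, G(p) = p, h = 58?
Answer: 438346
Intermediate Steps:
o = 29/2 (o = -(-1)*58/4 = -¼*(-58) = 29/2 ≈ 14.500)
d(T) = -8 (d(T) = -5 - 1*3 = -5 - 3 = -8)
t(Q, g) = -8*g
461082 + (t(-1, -7)*(-28))*o = 461082 + (-8*(-7)*(-28))*(29/2) = 461082 + (56*(-28))*(29/2) = 461082 - 1568*29/2 = 461082 - 22736 = 438346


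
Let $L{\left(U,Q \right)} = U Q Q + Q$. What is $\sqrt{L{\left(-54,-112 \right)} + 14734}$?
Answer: $i \sqrt{662754} \approx 814.1 i$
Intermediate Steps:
$L{\left(U,Q \right)} = Q + U Q^{2}$ ($L{\left(U,Q \right)} = Q U Q + Q = U Q^{2} + Q = Q + U Q^{2}$)
$\sqrt{L{\left(-54,-112 \right)} + 14734} = \sqrt{- 112 \left(1 - -6048\right) + 14734} = \sqrt{- 112 \left(1 + 6048\right) + 14734} = \sqrt{\left(-112\right) 6049 + 14734} = \sqrt{-677488 + 14734} = \sqrt{-662754} = i \sqrt{662754}$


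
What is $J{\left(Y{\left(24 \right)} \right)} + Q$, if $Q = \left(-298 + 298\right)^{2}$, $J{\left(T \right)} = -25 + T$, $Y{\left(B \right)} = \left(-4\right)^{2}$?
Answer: $-9$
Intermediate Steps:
$Y{\left(B \right)} = 16$
$Q = 0$ ($Q = 0^{2} = 0$)
$J{\left(Y{\left(24 \right)} \right)} + Q = \left(-25 + 16\right) + 0 = -9 + 0 = -9$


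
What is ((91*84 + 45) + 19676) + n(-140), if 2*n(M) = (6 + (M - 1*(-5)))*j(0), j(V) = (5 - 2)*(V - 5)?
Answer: 56665/2 ≈ 28333.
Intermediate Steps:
j(V) = -15 + 3*V (j(V) = 3*(-5 + V) = -15 + 3*V)
n(M) = -165/2 - 15*M/2 (n(M) = ((6 + (M - 1*(-5)))*(-15 + 3*0))/2 = ((6 + (M + 5))*(-15 + 0))/2 = ((6 + (5 + M))*(-15))/2 = ((11 + M)*(-15))/2 = (-165 - 15*M)/2 = -165/2 - 15*M/2)
((91*84 + 45) + 19676) + n(-140) = ((91*84 + 45) + 19676) + (-165/2 - 15/2*(-140)) = ((7644 + 45) + 19676) + (-165/2 + 1050) = (7689 + 19676) + 1935/2 = 27365 + 1935/2 = 56665/2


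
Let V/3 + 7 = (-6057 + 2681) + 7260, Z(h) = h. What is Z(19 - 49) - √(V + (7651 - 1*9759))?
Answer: -30 - √9523 ≈ -127.59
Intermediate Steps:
V = 11631 (V = -21 + 3*((-6057 + 2681) + 7260) = -21 + 3*(-3376 + 7260) = -21 + 3*3884 = -21 + 11652 = 11631)
Z(19 - 49) - √(V + (7651 - 1*9759)) = (19 - 49) - √(11631 + (7651 - 1*9759)) = -30 - √(11631 + (7651 - 9759)) = -30 - √(11631 - 2108) = -30 - √9523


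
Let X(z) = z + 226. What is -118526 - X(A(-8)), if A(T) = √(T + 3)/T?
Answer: -118752 + I*√5/8 ≈ -1.1875e+5 + 0.27951*I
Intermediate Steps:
A(T) = √(3 + T)/T
X(z) = 226 + z
-118526 - X(A(-8)) = -118526 - (226 + √(3 - 8)/(-8)) = -118526 - (226 - I*√5/8) = -118526 + (-226 + I*√5/8) = -118752 + I*√5/8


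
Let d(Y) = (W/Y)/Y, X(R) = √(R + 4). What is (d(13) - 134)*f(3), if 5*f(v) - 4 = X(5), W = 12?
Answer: -158438/845 ≈ -187.50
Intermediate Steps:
X(R) = √(4 + R)
d(Y) = 12/Y² (d(Y) = (12/Y)/Y = 12/Y²)
f(v) = 7/5 (f(v) = ⅘ + √(4 + 5)/5 = ⅘ + √9/5 = ⅘ + (⅕)*3 = ⅘ + ⅗ = 7/5)
(d(13) - 134)*f(3) = (12/13² - 134)*(7/5) = (12*(1/169) - 134)*(7/5) = (12/169 - 134)*(7/5) = -22634/169*7/5 = -158438/845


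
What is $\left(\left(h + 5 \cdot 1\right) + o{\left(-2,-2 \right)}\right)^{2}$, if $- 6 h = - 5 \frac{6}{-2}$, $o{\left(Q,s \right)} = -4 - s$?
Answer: $\frac{1}{4} \approx 0.25$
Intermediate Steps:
$h = - \frac{5}{2}$ ($h = - \frac{\left(-5\right) \frac{6}{-2}}{6} = - \frac{\left(-5\right) 6 \left(- \frac{1}{2}\right)}{6} = - \frac{\left(-5\right) \left(-3\right)}{6} = \left(- \frac{1}{6}\right) 15 = - \frac{5}{2} \approx -2.5$)
$\left(\left(h + 5 \cdot 1\right) + o{\left(-2,-2 \right)}\right)^{2} = \left(\left(- \frac{5}{2} + 5 \cdot 1\right) - 2\right)^{2} = \left(\left(- \frac{5}{2} + 5\right) + \left(-4 + 2\right)\right)^{2} = \left(\frac{5}{2} - 2\right)^{2} = \left(\frac{1}{2}\right)^{2} = \frac{1}{4}$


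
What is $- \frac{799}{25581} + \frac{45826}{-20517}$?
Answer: $- \frac{132074221}{58316153} \approx -2.2648$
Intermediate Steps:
$- \frac{799}{25581} + \frac{45826}{-20517} = \left(-799\right) \frac{1}{25581} + 45826 \left(- \frac{1}{20517}\right) = - \frac{799}{25581} - \frac{45826}{20517} = - \frac{132074221}{58316153}$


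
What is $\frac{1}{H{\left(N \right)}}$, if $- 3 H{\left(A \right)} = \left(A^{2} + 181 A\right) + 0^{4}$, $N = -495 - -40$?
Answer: $- \frac{3}{124670} \approx -2.4064 \cdot 10^{-5}$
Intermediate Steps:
$N = -455$ ($N = -495 + 40 = -455$)
$H{\left(A \right)} = - \frac{181 A}{3} - \frac{A^{2}}{3}$ ($H{\left(A \right)} = - \frac{\left(A^{2} + 181 A\right) + 0^{4}}{3} = - \frac{\left(A^{2} + 181 A\right) + 0}{3} = - \frac{A^{2} + 181 A}{3} = - \frac{181 A}{3} - \frac{A^{2}}{3}$)
$\frac{1}{H{\left(N \right)}} = \frac{1}{\left(- \frac{1}{3}\right) \left(-455\right) \left(181 - 455\right)} = \frac{1}{\left(- \frac{1}{3}\right) \left(-455\right) \left(-274\right)} = \frac{1}{- \frac{124670}{3}} = - \frac{3}{124670}$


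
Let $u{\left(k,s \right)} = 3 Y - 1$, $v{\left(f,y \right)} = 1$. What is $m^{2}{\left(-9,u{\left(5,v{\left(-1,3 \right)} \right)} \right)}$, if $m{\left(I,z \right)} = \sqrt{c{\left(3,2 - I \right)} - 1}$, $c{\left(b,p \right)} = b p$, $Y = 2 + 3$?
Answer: $32$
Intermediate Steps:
$Y = 5$
$u{\left(k,s \right)} = 14$ ($u{\left(k,s \right)} = 3 \cdot 5 - 1 = 15 - 1 = 14$)
$m{\left(I,z \right)} = \sqrt{5 - 3 I}$ ($m{\left(I,z \right)} = \sqrt{3 \left(2 - I\right) - 1} = \sqrt{\left(6 - 3 I\right) - 1} = \sqrt{5 - 3 I}$)
$m^{2}{\left(-9,u{\left(5,v{\left(-1,3 \right)} \right)} \right)} = \left(\sqrt{5 - -27}\right)^{2} = \left(\sqrt{5 + 27}\right)^{2} = \left(\sqrt{32}\right)^{2} = \left(4 \sqrt{2}\right)^{2} = 32$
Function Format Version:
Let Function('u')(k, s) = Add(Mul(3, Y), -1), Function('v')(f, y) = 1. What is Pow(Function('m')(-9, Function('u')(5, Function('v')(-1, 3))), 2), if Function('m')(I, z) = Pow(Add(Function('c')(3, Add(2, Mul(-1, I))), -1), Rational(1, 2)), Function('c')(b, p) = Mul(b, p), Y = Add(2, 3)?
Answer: 32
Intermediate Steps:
Y = 5
Function('u')(k, s) = 14 (Function('u')(k, s) = Add(Mul(3, 5), -1) = Add(15, -1) = 14)
Function('m')(I, z) = Pow(Add(5, Mul(-3, I)), Rational(1, 2)) (Function('m')(I, z) = Pow(Add(Mul(3, Add(2, Mul(-1, I))), -1), Rational(1, 2)) = Pow(Add(Add(6, Mul(-3, I)), -1), Rational(1, 2)) = Pow(Add(5, Mul(-3, I)), Rational(1, 2)))
Pow(Function('m')(-9, Function('u')(5, Function('v')(-1, 3))), 2) = Pow(Pow(Add(5, Mul(-3, -9)), Rational(1, 2)), 2) = Pow(Pow(Add(5, 27), Rational(1, 2)), 2) = Pow(Pow(32, Rational(1, 2)), 2) = Pow(Mul(4, Pow(2, Rational(1, 2))), 2) = 32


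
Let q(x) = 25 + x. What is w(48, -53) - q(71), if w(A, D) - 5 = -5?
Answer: -96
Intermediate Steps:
w(A, D) = 0 (w(A, D) = 5 - 5 = 0)
w(48, -53) - q(71) = 0 - (25 + 71) = 0 - 1*96 = 0 - 96 = -96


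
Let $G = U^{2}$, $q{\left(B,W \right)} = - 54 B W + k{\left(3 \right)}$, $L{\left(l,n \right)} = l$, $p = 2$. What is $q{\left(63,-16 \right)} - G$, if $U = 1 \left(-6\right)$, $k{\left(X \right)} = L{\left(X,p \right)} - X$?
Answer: $54396$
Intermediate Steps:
$k{\left(X \right)} = 0$ ($k{\left(X \right)} = X - X = 0$)
$q{\left(B,W \right)} = - 54 B W$ ($q{\left(B,W \right)} = - 54 B W + 0 = - 54 B W$)
$U = -6$
$G = 36$ ($G = \left(-6\right)^{2} = 36$)
$q{\left(63,-16 \right)} - G = \left(-54\right) 63 \left(-16\right) - 36 = 54432 - 36 = 54396$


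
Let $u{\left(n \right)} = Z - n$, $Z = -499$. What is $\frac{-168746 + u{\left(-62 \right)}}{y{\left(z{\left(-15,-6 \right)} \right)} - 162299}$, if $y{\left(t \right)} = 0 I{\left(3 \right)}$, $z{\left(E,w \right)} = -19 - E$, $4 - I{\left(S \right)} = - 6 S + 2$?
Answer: $\frac{169183}{162299} \approx 1.0424$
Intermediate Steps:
$I{\left(S \right)} = 2 + 6 S$ ($I{\left(S \right)} = 4 - \left(- 6 S + 2\right) = 4 - \left(2 - 6 S\right) = 4 + \left(-2 + 6 S\right) = 2 + 6 S$)
$u{\left(n \right)} = -499 - n$
$y{\left(t \right)} = 0$ ($y{\left(t \right)} = 0 \left(2 + 6 \cdot 3\right) = 0 \left(2 + 18\right) = 0 \cdot 20 = 0$)
$\frac{-168746 + u{\left(-62 \right)}}{y{\left(z{\left(-15,-6 \right)} \right)} - 162299} = \frac{-168746 - 437}{0 - 162299} = \frac{-168746 + \left(-499 + 62\right)}{-162299} = \left(-168746 - 437\right) \left(- \frac{1}{162299}\right) = \left(-169183\right) \left(- \frac{1}{162299}\right) = \frac{169183}{162299}$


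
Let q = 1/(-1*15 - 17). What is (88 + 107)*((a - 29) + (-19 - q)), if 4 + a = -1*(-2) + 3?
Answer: -293085/32 ≈ -9158.9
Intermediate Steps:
q = -1/32 (q = 1/(-15 - 17) = 1/(-32) = -1/32 ≈ -0.031250)
a = 1 (a = -4 + (-1*(-2) + 3) = -4 + (2 + 3) = -4 + 5 = 1)
(88 + 107)*((a - 29) + (-19 - q)) = (88 + 107)*((1 - 29) + (-19 - 1*(-1/32))) = 195*(-28 + (-19 + 1/32)) = 195*(-28 - 607/32) = 195*(-1503/32) = -293085/32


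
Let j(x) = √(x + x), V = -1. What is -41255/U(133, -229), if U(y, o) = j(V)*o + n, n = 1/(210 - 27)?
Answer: -7549665/3512393299 - 316383811155*I*√2/3512393299 ≈ -0.0021494 - 127.39*I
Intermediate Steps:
j(x) = √2*√x (j(x) = √(2*x) = √2*√x)
n = 1/183 ≈ 0.0054645
U(y, o) = 1/183 + I*o*√2 (U(y, o) = (√2*√(-1))*o + 1/183 = (√2*I)*o + 1/183 = (I*√2)*o + 1/183 = I*o*√2 + 1/183 = 1/183 + I*o*√2)
-41255/U(133, -229) = -41255/(1/183 + I*(-229)*√2) = -41255/(1/183 - 229*I*√2)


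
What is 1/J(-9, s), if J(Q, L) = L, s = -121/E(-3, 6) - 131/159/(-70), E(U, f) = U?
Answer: 11130/449041 ≈ 0.024786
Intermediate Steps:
s = 449041/11130 (s = -121/(-3) - 131/159/(-70) = -121*(-1/3) - 131*1/159*(-1/70) = 121/3 - 131/159*(-1/70) = 121/3 + 131/11130 = 449041/11130 ≈ 40.345)
1/J(-9, s) = 1/(449041/11130) = 11130/449041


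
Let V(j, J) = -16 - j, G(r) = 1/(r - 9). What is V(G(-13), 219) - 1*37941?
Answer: -835053/22 ≈ -37957.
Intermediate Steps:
G(r) = 1/(-9 + r)
V(G(-13), 219) - 1*37941 = (-16 - 1/(-9 - 13)) - 1*37941 = (-16 - 1/(-22)) - 37941 = (-16 - 1*(-1/22)) - 37941 = (-16 + 1/22) - 37941 = -351/22 - 37941 = -835053/22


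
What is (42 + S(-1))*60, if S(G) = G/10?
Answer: 2514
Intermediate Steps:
S(G) = G/10 (S(G) = G*(1/10) = G/10)
(42 + S(-1))*60 = (42 + (1/10)*(-1))*60 = (42 - 1/10)*60 = (419/10)*60 = 2514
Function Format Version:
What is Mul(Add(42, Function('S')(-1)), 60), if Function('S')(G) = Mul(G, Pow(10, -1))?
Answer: 2514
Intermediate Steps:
Function('S')(G) = Mul(Rational(1, 10), G) (Function('S')(G) = Mul(G, Rational(1, 10)) = Mul(Rational(1, 10), G))
Mul(Add(42, Function('S')(-1)), 60) = Mul(Add(42, Mul(Rational(1, 10), -1)), 60) = Mul(Add(42, Rational(-1, 10)), 60) = Mul(Rational(419, 10), 60) = 2514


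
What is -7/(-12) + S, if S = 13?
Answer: 163/12 ≈ 13.583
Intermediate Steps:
-7/(-12) + S = -7/(-12) + 13 = -1/12*(-7) + 13 = 7/12 + 13 = 163/12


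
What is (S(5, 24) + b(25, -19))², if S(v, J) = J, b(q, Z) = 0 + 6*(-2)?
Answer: 144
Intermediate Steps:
b(q, Z) = -12 (b(q, Z) = 0 - 12 = -12)
(S(5, 24) + b(25, -19))² = (24 - 12)² = 12² = 144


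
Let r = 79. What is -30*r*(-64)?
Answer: 151680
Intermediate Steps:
-30*r*(-64) = -30*79*(-64) = -2370*(-64) = 151680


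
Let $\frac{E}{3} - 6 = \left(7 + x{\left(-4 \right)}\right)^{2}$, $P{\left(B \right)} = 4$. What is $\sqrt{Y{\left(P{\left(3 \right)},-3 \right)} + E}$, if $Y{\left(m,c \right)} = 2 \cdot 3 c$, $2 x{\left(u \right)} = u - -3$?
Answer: $\frac{13 \sqrt{3}}{2} \approx 11.258$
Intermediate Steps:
$x{\left(u \right)} = \frac{3}{2} + \frac{u}{2}$ ($x{\left(u \right)} = \frac{u - -3}{2} = \frac{u + 3}{2} = \frac{3 + u}{2} = \frac{3}{2} + \frac{u}{2}$)
$Y{\left(m,c \right)} = 6 c$
$E = \frac{579}{4}$ ($E = 18 + 3 \left(7 + \left(\frac{3}{2} + \frac{1}{2} \left(-4\right)\right)\right)^{2} = 18 + 3 \left(7 + \left(\frac{3}{2} - 2\right)\right)^{2} = 18 + 3 \left(7 - \frac{1}{2}\right)^{2} = 18 + 3 \left(\frac{13}{2}\right)^{2} = 18 + 3 \cdot \frac{169}{4} = 18 + \frac{507}{4} = \frac{579}{4} \approx 144.75$)
$\sqrt{Y{\left(P{\left(3 \right)},-3 \right)} + E} = \sqrt{6 \left(-3\right) + \frac{579}{4}} = \sqrt{-18 + \frac{579}{4}} = \sqrt{\frac{507}{4}} = \frac{13 \sqrt{3}}{2}$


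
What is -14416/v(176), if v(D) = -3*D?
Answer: 901/33 ≈ 27.303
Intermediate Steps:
-14416/v(176) = -14416/((-3*176)) = -14416/(-528) = -14416*(-1/528) = 901/33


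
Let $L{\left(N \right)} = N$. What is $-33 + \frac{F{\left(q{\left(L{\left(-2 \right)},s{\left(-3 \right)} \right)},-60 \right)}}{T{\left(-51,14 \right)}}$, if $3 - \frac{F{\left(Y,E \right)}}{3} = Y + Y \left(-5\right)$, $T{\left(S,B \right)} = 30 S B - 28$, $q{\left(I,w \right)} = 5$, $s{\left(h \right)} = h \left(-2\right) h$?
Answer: $- \frac{707853}{21448} \approx -33.003$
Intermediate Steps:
$s{\left(h \right)} = - 2 h^{2}$ ($s{\left(h \right)} = - 2 h h = - 2 h^{2}$)
$T{\left(S,B \right)} = -28 + 30 B S$ ($T{\left(S,B \right)} = 30 B S - 28 = -28 + 30 B S$)
$F{\left(Y,E \right)} = 9 + 12 Y$ ($F{\left(Y,E \right)} = 9 - 3 \left(Y + Y \left(-5\right)\right) = 9 - 3 \left(Y - 5 Y\right) = 9 - 3 \left(- 4 Y\right) = 9 + 12 Y$)
$-33 + \frac{F{\left(q{\left(L{\left(-2 \right)},s{\left(-3 \right)} \right)},-60 \right)}}{T{\left(-51,14 \right)}} = -33 + \frac{9 + 12 \cdot 5}{-28 + 30 \cdot 14 \left(-51\right)} = -33 + \frac{9 + 60}{-28 - 21420} = -33 + \frac{69}{-21448} = -33 + 69 \left(- \frac{1}{21448}\right) = -33 - \frac{69}{21448} = - \frac{707853}{21448}$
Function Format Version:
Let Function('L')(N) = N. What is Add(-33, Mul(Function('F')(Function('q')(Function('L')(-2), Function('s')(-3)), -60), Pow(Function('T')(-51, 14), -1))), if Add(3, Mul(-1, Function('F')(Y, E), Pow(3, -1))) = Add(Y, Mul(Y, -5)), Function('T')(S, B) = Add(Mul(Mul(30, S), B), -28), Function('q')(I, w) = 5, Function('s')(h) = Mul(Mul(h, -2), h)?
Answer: Rational(-707853, 21448) ≈ -33.003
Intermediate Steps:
Function('s')(h) = Mul(-2, Pow(h, 2)) (Function('s')(h) = Mul(Mul(-2, h), h) = Mul(-2, Pow(h, 2)))
Function('T')(S, B) = Add(-28, Mul(30, B, S)) (Function('T')(S, B) = Add(Mul(30, B, S), -28) = Add(-28, Mul(30, B, S)))
Function('F')(Y, E) = Add(9, Mul(12, Y)) (Function('F')(Y, E) = Add(9, Mul(-3, Add(Y, Mul(Y, -5)))) = Add(9, Mul(-3, Add(Y, Mul(-5, Y)))) = Add(9, Mul(-3, Mul(-4, Y))) = Add(9, Mul(12, Y)))
Add(-33, Mul(Function('F')(Function('q')(Function('L')(-2), Function('s')(-3)), -60), Pow(Function('T')(-51, 14), -1))) = Add(-33, Mul(Add(9, Mul(12, 5)), Pow(Add(-28, Mul(30, 14, -51)), -1))) = Add(-33, Mul(Add(9, 60), Pow(Add(-28, -21420), -1))) = Add(-33, Mul(69, Pow(-21448, -1))) = Add(-33, Mul(69, Rational(-1, 21448))) = Add(-33, Rational(-69, 21448)) = Rational(-707853, 21448)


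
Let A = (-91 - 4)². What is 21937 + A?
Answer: 30962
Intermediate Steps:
A = 9025 (A = (-95)² = 9025)
21937 + A = 21937 + 9025 = 30962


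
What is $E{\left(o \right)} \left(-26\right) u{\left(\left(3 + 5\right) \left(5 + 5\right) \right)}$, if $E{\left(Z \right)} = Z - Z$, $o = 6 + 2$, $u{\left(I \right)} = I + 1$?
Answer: $0$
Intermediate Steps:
$u{\left(I \right)} = 1 + I$
$o = 8$
$E{\left(Z \right)} = 0$
$E{\left(o \right)} \left(-26\right) u{\left(\left(3 + 5\right) \left(5 + 5\right) \right)} = 0 \left(-26\right) \left(1 + \left(3 + 5\right) \left(5 + 5\right)\right) = 0 \left(1 + 8 \cdot 10\right) = 0 \left(1 + 80\right) = 0 \cdot 81 = 0$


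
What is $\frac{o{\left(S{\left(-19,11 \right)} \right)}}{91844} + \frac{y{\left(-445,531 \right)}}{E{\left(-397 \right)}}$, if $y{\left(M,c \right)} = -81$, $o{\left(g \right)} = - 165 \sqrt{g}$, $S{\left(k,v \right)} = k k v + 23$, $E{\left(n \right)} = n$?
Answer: $\frac{81}{397} - \frac{165 \sqrt{3994}}{91844} \approx 0.090493$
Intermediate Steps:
$S{\left(k,v \right)} = 23 + v k^{2}$ ($S{\left(k,v \right)} = k^{2} v + 23 = v k^{2} + 23 = 23 + v k^{2}$)
$\frac{o{\left(S{\left(-19,11 \right)} \right)}}{91844} + \frac{y{\left(-445,531 \right)}}{E{\left(-397 \right)}} = \frac{\left(-165\right) \sqrt{23 + 11 \left(-19\right)^{2}}}{91844} - \frac{81}{-397} = - 165 \sqrt{23 + 11 \cdot 361} \cdot \frac{1}{91844} - - \frac{81}{397} = - 165 \sqrt{23 + 3971} \cdot \frac{1}{91844} + \frac{81}{397} = - 165 \sqrt{3994} \cdot \frac{1}{91844} + \frac{81}{397} = - \frac{165 \sqrt{3994}}{91844} + \frac{81}{397} = \frac{81}{397} - \frac{165 \sqrt{3994}}{91844}$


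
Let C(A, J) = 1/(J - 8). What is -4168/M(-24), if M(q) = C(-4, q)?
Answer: 133376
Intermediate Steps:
C(A, J) = 1/(-8 + J)
M(q) = 1/(-8 + q)
-4168/M(-24) = -4168/(1/(-8 - 24)) = -4168/(1/(-32)) = -4168/(-1/32) = -4168*(-32) = 133376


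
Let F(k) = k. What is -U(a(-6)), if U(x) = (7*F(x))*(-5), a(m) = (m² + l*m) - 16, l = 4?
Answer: -140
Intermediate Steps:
a(m) = -16 + m² + 4*m (a(m) = (m² + 4*m) - 16 = -16 + m² + 4*m)
U(x) = -35*x (U(x) = (7*x)*(-5) = -35*x)
-U(a(-6)) = -(-35)*(-16 + (-6)² + 4*(-6)) = -(-35)*(-16 + 36 - 24) = -(-35)*(-4) = -1*140 = -140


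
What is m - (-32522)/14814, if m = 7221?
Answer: 53502208/7407 ≈ 7223.2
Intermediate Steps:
m - (-32522)/14814 = 7221 - (-32522)/14814 = 7221 - 1*(-16261/7407) = 7221 + 16261/7407 = 53502208/7407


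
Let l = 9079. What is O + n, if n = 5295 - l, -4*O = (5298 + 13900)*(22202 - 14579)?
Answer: -73180745/2 ≈ -3.6590e+7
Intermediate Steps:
O = -73173177/2 (O = -(5298 + 13900)*(22202 - 14579)/4 = -9599*7623/2 = -¼*146346354 = -73173177/2 ≈ -3.6587e+7)
n = -3784 (n = 5295 - 1*9079 = 5295 - 9079 = -3784)
O + n = -73173177/2 - 3784 = -73180745/2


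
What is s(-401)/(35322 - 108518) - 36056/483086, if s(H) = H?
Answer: -1222718745/17679981428 ≈ -0.069158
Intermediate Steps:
s(-401)/(35322 - 108518) - 36056/483086 = -401/(35322 - 108518) - 36056/483086 = -401/(-73196) - 36056*1/483086 = -401*(-1/73196) - 18028/241543 = 401/73196 - 18028/241543 = -1222718745/17679981428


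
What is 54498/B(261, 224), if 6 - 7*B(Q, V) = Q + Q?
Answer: -63581/86 ≈ -739.31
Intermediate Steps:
B(Q, V) = 6/7 - 2*Q/7 (B(Q, V) = 6/7 - (Q + Q)/7 = 6/7 - 2*Q/7)
54498/B(261, 224) = 54498/(6/7 - 2/7*261) = 54498/(6/7 - 522/7) = 54498/(-516/7) = 54498*(-7/516) = -63581/86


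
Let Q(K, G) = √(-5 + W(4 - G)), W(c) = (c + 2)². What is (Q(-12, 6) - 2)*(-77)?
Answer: 154 - 77*I*√5 ≈ 154.0 - 172.18*I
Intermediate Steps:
W(c) = (2 + c)²
Q(K, G) = √(-5 + (6 - G)²) (Q(K, G) = √(-5 + (2 + (4 - G))²) = √(-5 + (6 - G)²))
(Q(-12, 6) - 2)*(-77) = (√(-5 + (-6 + 6)²) - 2)*(-77) = (√(-5 + 0²) - 2)*(-77) = (√(-5 + 0) - 2)*(-77) = (√(-5) - 2)*(-77) = (I*√5 - 2)*(-77) = (-2 + I*√5)*(-77) = 154 - 77*I*√5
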